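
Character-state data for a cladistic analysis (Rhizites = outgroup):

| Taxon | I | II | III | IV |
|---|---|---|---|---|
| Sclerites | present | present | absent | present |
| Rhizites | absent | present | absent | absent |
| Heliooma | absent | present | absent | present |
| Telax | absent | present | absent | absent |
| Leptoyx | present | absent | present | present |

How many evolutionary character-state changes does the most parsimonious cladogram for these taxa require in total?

Character polarity is set by the outgroup: the derived state is whichever differs from the outgroup's state, so for II the derived state is 'absent', and for the remaining characters it is 'present'.
I (derived state 'present') is shared by Leptoyx and Sclerites — a synapomorphy uniting that clade.
II: derived state 'absent' in Leptoyx only — an autapomorphy, so it tells us nothing about relationships among taxa.
III (derived state 'present') is unique to Leptoyx (autapomorphy; uninformative for grouping).
IV (derived state 'present') is shared by Heliooma, Leptoyx, and Sclerites — a synapomorphy uniting that clade.
Most parsimonious ingroup topology: (((Leptoyx,Sclerites),Heliooma),Telax).
Changes per character on this tree: I: 1; II: 1; III: 1; IV: 1.
Total = 4.

4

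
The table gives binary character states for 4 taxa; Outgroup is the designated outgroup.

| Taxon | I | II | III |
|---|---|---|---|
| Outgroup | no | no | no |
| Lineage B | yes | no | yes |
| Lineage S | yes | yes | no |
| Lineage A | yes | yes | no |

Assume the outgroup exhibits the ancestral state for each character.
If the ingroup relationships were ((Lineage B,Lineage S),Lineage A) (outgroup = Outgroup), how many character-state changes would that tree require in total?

Map each character onto ((Lineage B,Lineage S),Lineage A) (rooted by Outgroup) and count the minimum state changes it requires (Fitch parsimony):
I: 1; II: 2; III: 1.
Total tree length = 4.

4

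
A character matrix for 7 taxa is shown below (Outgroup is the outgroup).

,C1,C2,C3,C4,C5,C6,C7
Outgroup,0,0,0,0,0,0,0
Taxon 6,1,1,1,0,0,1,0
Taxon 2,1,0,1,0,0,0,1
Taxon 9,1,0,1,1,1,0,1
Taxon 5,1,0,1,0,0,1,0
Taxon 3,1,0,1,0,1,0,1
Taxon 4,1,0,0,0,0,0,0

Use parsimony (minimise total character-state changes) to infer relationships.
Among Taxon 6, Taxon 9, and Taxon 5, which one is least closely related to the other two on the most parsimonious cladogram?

Taxon 9

The outgroup has state '0' for every character, so '1' is the derived state throughout.
All ingroup taxa share the derived state '1' for C1; it defines the ingroup but does not resolve relationships within it.
C2 (derived state '1') is unique to Taxon 6 (autapomorphy; uninformative for grouping).
C3 (derived state '1') is shared by Taxon 2, Taxon 3, Taxon 5, Taxon 6, and Taxon 9 — a synapomorphy uniting that clade.
C4 (derived state '1') is unique to Taxon 9 (autapomorphy; uninformative for grouping).
C5 (derived state '1') is shared by Taxon 3 and Taxon 9 — a synapomorphy uniting that clade.
Only Taxon 5 and Taxon 6 show the derived state '1' for C6, supporting them as a clade.
C7: derived state '1' in Taxon 2, Taxon 3, and Taxon 9 only — synapomorphy for {Taxon 2, Taxon 3, Taxon 9}.
Most parsimonious ingroup topology: (((Taxon 6,Taxon 5),(Taxon 2,(Taxon 9,Taxon 3))),Taxon 4).
Taxon 6 and Taxon 5 share a more recent common ancestor with each other than either does with Taxon 9, so Taxon 9 is the least closely related of the three.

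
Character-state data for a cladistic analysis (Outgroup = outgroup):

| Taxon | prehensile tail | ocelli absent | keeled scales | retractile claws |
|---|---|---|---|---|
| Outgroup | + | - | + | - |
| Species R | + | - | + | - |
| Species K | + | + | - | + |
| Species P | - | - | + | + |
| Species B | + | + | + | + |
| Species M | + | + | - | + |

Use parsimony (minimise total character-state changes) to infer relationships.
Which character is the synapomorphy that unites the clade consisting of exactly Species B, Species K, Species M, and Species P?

Character polarity is set by the outgroup: the derived state is whichever differs from the outgroup's state, so for prehensile tail, keeled scales the derived state is '-', and for the remaining characters it is '+'.
prehensile tail: derived state '-' in Species P only — an autapomorphy, so it tells us nothing about relationships among taxa.
ocelli absent: derived state '+' in Species B, Species K, and Species M only — synapomorphy for {Species B, Species K, Species M}.
Only Species K and Species M show the derived state '-' for keeled scales, supporting them as a clade.
retractile claws: derived state '+' in Species B, Species K, Species M, and Species P only — synapomorphy for {Species B, Species K, Species M, Species P}.
Most parsimonious ingroup topology: (Species R,(((Species K,Species M),Species B),Species P)).
The clade {Species B, Species K, Species M, Species P} is supported by retractile claws: its derived state '+' occurs in exactly those taxa and in no other taxon (including the outgroup).

retractile claws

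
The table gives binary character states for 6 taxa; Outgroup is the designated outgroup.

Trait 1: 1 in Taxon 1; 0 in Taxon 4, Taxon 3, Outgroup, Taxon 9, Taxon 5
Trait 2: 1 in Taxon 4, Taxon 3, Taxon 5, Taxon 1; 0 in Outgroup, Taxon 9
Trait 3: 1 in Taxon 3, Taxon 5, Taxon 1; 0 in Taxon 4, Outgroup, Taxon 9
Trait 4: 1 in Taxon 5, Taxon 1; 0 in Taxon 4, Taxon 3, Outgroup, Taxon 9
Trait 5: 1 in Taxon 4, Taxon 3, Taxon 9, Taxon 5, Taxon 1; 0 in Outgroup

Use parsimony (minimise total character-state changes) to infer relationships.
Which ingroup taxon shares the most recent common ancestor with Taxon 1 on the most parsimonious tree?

Taxon 5

The outgroup has state '0' for every character, so '1' is the derived state throughout.
Trait 1 (derived state '1') is unique to Taxon 1 (autapomorphy; uninformative for grouping).
Only Taxon 1, Taxon 3, Taxon 4, and Taxon 5 show the derived state '1' for Trait 2, supporting them as a clade.
Only Taxon 1, Taxon 3, and Taxon 5 show the derived state '1' for Trait 3, supporting them as a clade.
Trait 4 (derived state '1') is shared by Taxon 1 and Taxon 5 — a synapomorphy uniting that clade.
All ingroup taxa share the derived state '1' for Trait 5; it defines the ingroup but does not resolve relationships within it.
Most parsimonious ingroup topology: ((((Taxon 5,Taxon 1),Taxon 3),Taxon 4),Taxon 9).
Taxon 1 and Taxon 5 form a cherry on this tree, so they are sister taxa.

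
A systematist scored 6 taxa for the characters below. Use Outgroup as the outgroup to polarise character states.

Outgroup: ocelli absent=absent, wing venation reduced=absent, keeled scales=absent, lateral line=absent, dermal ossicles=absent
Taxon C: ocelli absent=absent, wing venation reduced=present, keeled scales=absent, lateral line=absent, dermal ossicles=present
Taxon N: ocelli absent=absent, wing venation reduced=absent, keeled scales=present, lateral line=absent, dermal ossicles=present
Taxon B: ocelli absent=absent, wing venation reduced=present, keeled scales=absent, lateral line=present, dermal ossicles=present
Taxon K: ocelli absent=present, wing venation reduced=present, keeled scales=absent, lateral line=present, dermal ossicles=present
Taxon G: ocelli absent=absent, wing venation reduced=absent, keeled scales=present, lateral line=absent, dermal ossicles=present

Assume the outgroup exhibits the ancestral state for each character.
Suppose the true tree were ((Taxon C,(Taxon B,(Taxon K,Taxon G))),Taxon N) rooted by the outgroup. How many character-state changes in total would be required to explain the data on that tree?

8

Map each character onto ((Taxon C,(Taxon B,(Taxon K,Taxon G))),Taxon N) (rooted by Outgroup) and count the minimum state changes it requires (Fitch parsimony):
ocelli absent: 1; wing venation reduced: 2; keeled scales: 2; lateral line: 2; dermal ossicles: 1.
Total tree length = 8.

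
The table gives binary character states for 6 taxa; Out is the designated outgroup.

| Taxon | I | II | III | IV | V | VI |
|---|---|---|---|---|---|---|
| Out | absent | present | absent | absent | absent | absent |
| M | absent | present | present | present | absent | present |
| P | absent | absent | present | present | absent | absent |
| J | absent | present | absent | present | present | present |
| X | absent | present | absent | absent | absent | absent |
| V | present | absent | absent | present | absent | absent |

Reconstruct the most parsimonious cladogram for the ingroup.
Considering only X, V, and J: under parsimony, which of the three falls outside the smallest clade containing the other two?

X

Character polarity is set by the outgroup: the derived state is whichever differs from the outgroup's state, so for II the derived state is 'absent', and for the remaining characters it is 'present'.
I (derived state 'present') is unique to V (autapomorphy; uninformative for grouping).
Only P and V show the derived state 'absent' for II, supporting them as a clade.
III groups M and P, which is incompatible with the clades supported by the remaining characters; treating it as convergent (homoplasy) costs fewer steps than any alternative tree.
IV (derived state 'present') is shared by J, M, P, and V — a synapomorphy uniting that clade.
V: derived state 'present' in J only — an autapomorphy, so it tells us nothing about relationships among taxa.
Only J and M show the derived state 'present' for VI, supporting them as a clade.
Most parsimonious ingroup topology: (((M,J),(P,V)),X).
J and V share a more recent common ancestor with each other than either does with X, so X is the least closely related of the three.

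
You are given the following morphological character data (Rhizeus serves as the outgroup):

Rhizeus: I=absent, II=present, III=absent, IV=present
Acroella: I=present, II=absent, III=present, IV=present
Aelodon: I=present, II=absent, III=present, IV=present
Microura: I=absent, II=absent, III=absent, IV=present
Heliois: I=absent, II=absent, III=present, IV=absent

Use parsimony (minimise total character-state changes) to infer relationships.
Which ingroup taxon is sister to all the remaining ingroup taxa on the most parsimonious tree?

Character polarity is set by the outgroup: the derived state is whichever differs from the outgroup's state, so for II, IV the derived state is 'absent', and for the remaining characters it is 'present'.
I (derived state 'present') is shared by Acroella and Aelodon — a synapomorphy uniting that clade.
II (derived state 'absent') is shared by all ingroup taxa — unites the whole ingroup.
III: derived state 'present' in Acroella, Aelodon, and Heliois only — synapomorphy for {Acroella, Aelodon, Heliois}.
IV (derived state 'absent') is unique to Heliois (autapomorphy; uninformative for grouping).
Most parsimonious ingroup topology: (((Acroella,Aelodon),Heliois),Microura).
Microura is sister to the clade containing all other ingroup taxa, so it is the earliest-diverging (most basal) ingroup lineage.

Microura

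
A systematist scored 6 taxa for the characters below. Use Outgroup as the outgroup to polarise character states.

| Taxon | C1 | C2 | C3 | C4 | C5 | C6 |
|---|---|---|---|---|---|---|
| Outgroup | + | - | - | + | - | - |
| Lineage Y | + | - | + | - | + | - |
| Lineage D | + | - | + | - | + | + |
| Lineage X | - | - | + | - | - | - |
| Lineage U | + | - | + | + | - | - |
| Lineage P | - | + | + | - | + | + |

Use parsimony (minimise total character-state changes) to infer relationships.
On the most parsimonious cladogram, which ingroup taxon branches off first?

Lineage U

Character polarity is set by the outgroup: the derived state is whichever differs from the outgroup's state, so for C1, C4 the derived state is '-', and for the remaining characters it is '+'.
C1 groups Lineage P and Lineage X, which is incompatible with the clades supported by the remaining characters; treating it as convergent (homoplasy) costs fewer steps than any alternative tree.
C2 (derived state '+') is unique to Lineage P (autapomorphy; uninformative for grouping).
All ingroup taxa share the derived state '+' for C3; it defines the ingroup but does not resolve relationships within it.
C4 (derived state '-') is shared by Lineage D, Lineage P, Lineage X, and Lineage Y — a synapomorphy uniting that clade.
Only Lineage D, Lineage P, and Lineage Y show the derived state '+' for C5, supporting them as a clade.
Only Lineage D and Lineage P show the derived state '+' for C6, supporting them as a clade.
Most parsimonious ingroup topology: (((Lineage Y,(Lineage D,Lineage P)),Lineage X),Lineage U).
Lineage U is sister to the clade containing all other ingroup taxa, so it is the earliest-diverging (most basal) ingroup lineage.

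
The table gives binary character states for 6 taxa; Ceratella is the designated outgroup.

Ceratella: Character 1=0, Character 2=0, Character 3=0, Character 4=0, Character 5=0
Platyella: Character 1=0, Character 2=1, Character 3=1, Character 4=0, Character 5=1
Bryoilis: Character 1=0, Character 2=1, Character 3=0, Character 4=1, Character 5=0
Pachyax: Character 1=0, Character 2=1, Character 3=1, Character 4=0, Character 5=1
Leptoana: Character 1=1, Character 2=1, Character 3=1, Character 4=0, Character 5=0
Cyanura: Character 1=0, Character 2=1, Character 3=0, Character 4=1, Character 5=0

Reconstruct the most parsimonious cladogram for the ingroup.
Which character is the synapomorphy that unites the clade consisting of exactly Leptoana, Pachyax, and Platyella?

Character 3

The outgroup has state '0' for every character, so '1' is the derived state throughout.
Character 1 (derived state '1') is unique to Leptoana (autapomorphy; uninformative for grouping).
Character 2 (derived state '1') is shared by all ingroup taxa — unites the whole ingroup.
Character 3: derived state '1' in Leptoana, Pachyax, and Platyella only — synapomorphy for {Leptoana, Pachyax, Platyella}.
Only Bryoilis and Cyanura show the derived state '1' for Character 4, supporting them as a clade.
Character 5 (derived state '1') is shared by Pachyax and Platyella — a synapomorphy uniting that clade.
Most parsimonious ingroup topology: (((Platyella,Pachyax),Leptoana),(Bryoilis,Cyanura)).
The clade {Leptoana, Pachyax, Platyella} is supported by Character 3: its derived state '1' occurs in exactly those taxa and in no other taxon (including the outgroup).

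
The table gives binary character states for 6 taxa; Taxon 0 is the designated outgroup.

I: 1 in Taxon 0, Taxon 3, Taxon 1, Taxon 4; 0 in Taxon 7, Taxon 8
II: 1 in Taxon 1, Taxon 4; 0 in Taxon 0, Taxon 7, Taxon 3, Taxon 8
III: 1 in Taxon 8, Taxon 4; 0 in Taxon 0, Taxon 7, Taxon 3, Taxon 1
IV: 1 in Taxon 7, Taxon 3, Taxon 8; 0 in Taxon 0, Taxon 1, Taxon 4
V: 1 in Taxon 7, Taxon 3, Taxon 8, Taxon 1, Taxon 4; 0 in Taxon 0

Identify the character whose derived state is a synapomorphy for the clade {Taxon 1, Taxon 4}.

Character polarity is set by the outgroup: the derived state is whichever differs from the outgroup's state, so for I the derived state is '0', and for the remaining characters it is '1'.
I: derived state '0' in Taxon 7 and Taxon 8 only — synapomorphy for {Taxon 7, Taxon 8}.
Only Taxon 1 and Taxon 4 show the derived state '1' for II, supporting them as a clade.
III groups Taxon 4 and Taxon 8, which is incompatible with the clades supported by the remaining characters; treating it as convergent (homoplasy) costs fewer steps than any alternative tree.
IV: derived state '1' in Taxon 3, Taxon 7, and Taxon 8 only — synapomorphy for {Taxon 3, Taxon 7, Taxon 8}.
V (derived state '1') is shared by all ingroup taxa — unites the whole ingroup.
Most parsimonious ingroup topology: (((Taxon 7,Taxon 8),Taxon 3),(Taxon 1,Taxon 4)).
The clade {Taxon 1, Taxon 4} is supported by II: its derived state '1' occurs in exactly those taxa and in no other taxon (including the outgroup).

II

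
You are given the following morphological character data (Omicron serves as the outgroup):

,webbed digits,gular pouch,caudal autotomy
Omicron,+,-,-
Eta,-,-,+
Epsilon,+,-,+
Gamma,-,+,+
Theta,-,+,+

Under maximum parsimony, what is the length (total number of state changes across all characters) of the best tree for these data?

3

Character polarity is set by the outgroup: the derived state is whichever differs from the outgroup's state, so for webbed digits the derived state is '-', and for the remaining characters it is '+'.
Only Eta, Gamma, and Theta show the derived state '-' for webbed digits, supporting them as a clade.
gular pouch: derived state '+' in Gamma and Theta only — synapomorphy for {Gamma, Theta}.
All ingroup taxa share the derived state '+' for caudal autotomy; it defines the ingroup but does not resolve relationships within it.
Most parsimonious ingroup topology: ((Eta,(Gamma,Theta)),Epsilon).
Changes per character on this tree: webbed digits: 1; gular pouch: 1; caudal autotomy: 1.
Total = 3.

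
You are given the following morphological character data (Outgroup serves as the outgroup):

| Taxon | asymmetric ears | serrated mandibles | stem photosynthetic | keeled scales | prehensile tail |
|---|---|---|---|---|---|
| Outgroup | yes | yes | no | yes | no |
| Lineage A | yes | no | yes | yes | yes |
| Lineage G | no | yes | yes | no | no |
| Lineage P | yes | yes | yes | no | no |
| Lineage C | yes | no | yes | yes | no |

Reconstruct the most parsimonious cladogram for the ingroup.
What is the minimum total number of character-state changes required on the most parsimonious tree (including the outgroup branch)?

5

Character polarity is set by the outgroup: the derived state is whichever differs from the outgroup's state, so for asymmetric ears, serrated mandibles, keeled scales the derived state is 'no', and for the remaining characters it is 'yes'.
asymmetric ears: derived state 'no' in Lineage G only — an autapomorphy, so it tells us nothing about relationships among taxa.
serrated mandibles: derived state 'no' in Lineage A and Lineage C only — synapomorphy for {Lineage A, Lineage C}.
stem photosynthetic (derived state 'yes') is shared by all ingroup taxa — unites the whole ingroup.
Only Lineage G and Lineage P show the derived state 'no' for keeled scales, supporting them as a clade.
prehensile tail (derived state 'yes') is unique to Lineage A (autapomorphy; uninformative for grouping).
Most parsimonious ingroup topology: ((Lineage A,Lineage C),(Lineage G,Lineage P)).
Changes per character on this tree: asymmetric ears: 1; serrated mandibles: 1; stem photosynthetic: 1; keeled scales: 1; prehensile tail: 1.
Total = 5.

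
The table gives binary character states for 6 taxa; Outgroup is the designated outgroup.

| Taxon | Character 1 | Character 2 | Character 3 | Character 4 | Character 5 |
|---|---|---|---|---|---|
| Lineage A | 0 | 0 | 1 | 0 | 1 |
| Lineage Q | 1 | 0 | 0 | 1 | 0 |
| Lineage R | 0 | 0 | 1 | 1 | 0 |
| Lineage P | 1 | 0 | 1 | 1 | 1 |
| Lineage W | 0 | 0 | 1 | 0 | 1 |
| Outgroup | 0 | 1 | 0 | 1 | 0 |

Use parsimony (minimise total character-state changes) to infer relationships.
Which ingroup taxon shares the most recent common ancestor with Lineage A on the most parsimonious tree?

Lineage W

Character polarity is set by the outgroup: the derived state is whichever differs from the outgroup's state, so for Character 2, Character 4 the derived state is '0', and for the remaining characters it is '1'.
Character 1 (state '1') occurs in Lineage P and Lineage Q but conflicts with the nesting implied by the other characters — most parsimoniously interpreted as homoplasy.
All ingroup taxa share the derived state '0' for Character 2; it defines the ingroup but does not resolve relationships within it.
Only Lineage A, Lineage P, Lineage R, and Lineage W show the derived state '1' for Character 3, supporting them as a clade.
Character 4: derived state '0' in Lineage A and Lineage W only — synapomorphy for {Lineage A, Lineage W}.
Character 5: derived state '1' in Lineage A, Lineage P, and Lineage W only — synapomorphy for {Lineage A, Lineage P, Lineage W}.
Most parsimonious ingroup topology: ((Lineage R,((Lineage W,Lineage A),Lineage P)),Lineage Q).
Lineage A and Lineage W form a cherry on this tree, so they are sister taxa.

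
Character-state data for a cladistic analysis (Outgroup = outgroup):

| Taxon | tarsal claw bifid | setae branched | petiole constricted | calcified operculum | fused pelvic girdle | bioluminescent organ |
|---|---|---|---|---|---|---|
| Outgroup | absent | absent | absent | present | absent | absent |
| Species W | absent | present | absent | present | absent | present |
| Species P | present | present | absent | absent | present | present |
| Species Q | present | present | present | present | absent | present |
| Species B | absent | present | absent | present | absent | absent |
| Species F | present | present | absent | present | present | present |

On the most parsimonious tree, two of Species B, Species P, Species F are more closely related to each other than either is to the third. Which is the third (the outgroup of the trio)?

Species B

Character polarity is set by the outgroup: the derived state is whichever differs from the outgroup's state, so for calcified operculum the derived state is 'absent', and for the remaining characters it is 'present'.
tarsal claw bifid (derived state 'present') is shared by Species F, Species P, and Species Q — a synapomorphy uniting that clade.
setae branched (derived state 'present') is shared by all ingroup taxa — unites the whole ingroup.
petiole constricted (derived state 'present') is unique to Species Q (autapomorphy; uninformative for grouping).
calcified operculum (derived state 'absent') is unique to Species P (autapomorphy; uninformative for grouping).
Only Species F and Species P show the derived state 'present' for fused pelvic girdle, supporting them as a clade.
bioluminescent organ (derived state 'present') is shared by Species F, Species P, Species Q, and Species W — a synapomorphy uniting that clade.
Most parsimonious ingroup topology: ((Species W,((Species P,Species F),Species Q)),Species B).
Species F and Species P share a more recent common ancestor with each other than either does with Species B, so Species B is the least closely related of the three.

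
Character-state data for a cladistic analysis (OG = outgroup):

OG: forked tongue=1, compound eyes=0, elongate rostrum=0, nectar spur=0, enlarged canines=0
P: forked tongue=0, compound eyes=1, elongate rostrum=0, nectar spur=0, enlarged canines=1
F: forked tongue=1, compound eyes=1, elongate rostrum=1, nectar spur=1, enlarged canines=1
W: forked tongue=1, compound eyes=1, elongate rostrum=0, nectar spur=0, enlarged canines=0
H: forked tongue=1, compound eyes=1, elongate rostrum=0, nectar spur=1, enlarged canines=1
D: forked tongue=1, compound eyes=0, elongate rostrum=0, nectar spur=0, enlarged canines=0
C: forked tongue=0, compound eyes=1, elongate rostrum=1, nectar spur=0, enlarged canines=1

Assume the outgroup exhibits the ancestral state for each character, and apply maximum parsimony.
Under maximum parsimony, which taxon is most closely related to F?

Character polarity is set by the outgroup: the derived state is whichever differs from the outgroup's state, so for forked tongue the derived state is '0', and for the remaining characters it is '1'.
forked tongue (derived state '0') is shared by C and P — a synapomorphy uniting that clade.
compound eyes (derived state '1') is shared by C, F, H, P, and W — a synapomorphy uniting that clade.
elongate rostrum (state '1') occurs in C and F but conflicts with the nesting implied by the other characters — most parsimoniously interpreted as homoplasy.
nectar spur: derived state '1' in F and H only — synapomorphy for {F, H}.
enlarged canines: derived state '1' in C, F, H, and P only — synapomorphy for {C, F, H, P}.
Most parsimonious ingroup topology: ((((P,C),(F,H)),W),D).
F and H form a cherry on this tree, so they are sister taxa.

H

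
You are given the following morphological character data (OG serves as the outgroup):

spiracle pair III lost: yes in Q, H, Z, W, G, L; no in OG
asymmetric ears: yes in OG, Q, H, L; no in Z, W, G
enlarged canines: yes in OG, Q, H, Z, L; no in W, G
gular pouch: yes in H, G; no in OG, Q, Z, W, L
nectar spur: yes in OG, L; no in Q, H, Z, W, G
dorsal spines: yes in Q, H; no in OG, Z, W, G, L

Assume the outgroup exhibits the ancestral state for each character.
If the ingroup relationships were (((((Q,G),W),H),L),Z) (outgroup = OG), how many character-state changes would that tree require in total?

Map each character onto (((((Q,G),W),H),L),Z) (rooted by OG) and count the minimum state changes it requires (Fitch parsimony):
spiracle pair III lost: 1; asymmetric ears: 3; enlarged canines: 2; gular pouch: 2; nectar spur: 2; dorsal spines: 2.
Total tree length = 12.

12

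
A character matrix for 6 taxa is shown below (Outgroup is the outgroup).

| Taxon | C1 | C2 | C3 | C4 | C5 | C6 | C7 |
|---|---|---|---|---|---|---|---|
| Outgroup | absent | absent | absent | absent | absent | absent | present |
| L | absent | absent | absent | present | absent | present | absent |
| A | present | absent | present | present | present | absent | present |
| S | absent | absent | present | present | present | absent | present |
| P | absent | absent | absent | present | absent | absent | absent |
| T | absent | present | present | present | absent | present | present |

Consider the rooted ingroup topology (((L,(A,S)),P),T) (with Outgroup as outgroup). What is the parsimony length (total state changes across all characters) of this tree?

10

Map each character onto (((L,(A,S)),P),T) (rooted by Outgroup) and count the minimum state changes it requires (Fitch parsimony):
C1: 1; C2: 1; C3: 2; C4: 1; C5: 1; C6: 2; C7: 2.
Total tree length = 10.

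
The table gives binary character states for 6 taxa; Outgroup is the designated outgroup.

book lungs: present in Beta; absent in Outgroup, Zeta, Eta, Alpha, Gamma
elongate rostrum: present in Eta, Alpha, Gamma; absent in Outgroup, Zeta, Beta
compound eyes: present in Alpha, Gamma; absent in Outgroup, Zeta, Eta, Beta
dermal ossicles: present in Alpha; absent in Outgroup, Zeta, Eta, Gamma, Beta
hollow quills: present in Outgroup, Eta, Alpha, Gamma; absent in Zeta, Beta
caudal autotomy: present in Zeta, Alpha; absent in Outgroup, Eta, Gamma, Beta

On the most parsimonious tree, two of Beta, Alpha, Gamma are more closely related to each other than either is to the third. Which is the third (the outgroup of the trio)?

Beta

Character polarity is set by the outgroup: the derived state is whichever differs from the outgroup's state, so for hollow quills the derived state is 'absent', and for the remaining characters it is 'present'.
book lungs (derived state 'present') is unique to Beta (autapomorphy; uninformative for grouping).
elongate rostrum (derived state 'present') is shared by Alpha, Eta, and Gamma — a synapomorphy uniting that clade.
compound eyes (derived state 'present') is shared by Alpha and Gamma — a synapomorphy uniting that clade.
dermal ossicles: derived state 'present' in Alpha only — an autapomorphy, so it tells us nothing about relationships among taxa.
hollow quills: derived state 'absent' in Beta and Zeta only — synapomorphy for {Beta, Zeta}.
caudal autotomy groups Alpha and Zeta, which is incompatible with the clades supported by the remaining characters; treating it as convergent (homoplasy) costs fewer steps than any alternative tree.
Most parsimonious ingroup topology: ((Zeta,Beta),(Eta,(Alpha,Gamma))).
Alpha and Gamma share a more recent common ancestor with each other than either does with Beta, so Beta is the least closely related of the three.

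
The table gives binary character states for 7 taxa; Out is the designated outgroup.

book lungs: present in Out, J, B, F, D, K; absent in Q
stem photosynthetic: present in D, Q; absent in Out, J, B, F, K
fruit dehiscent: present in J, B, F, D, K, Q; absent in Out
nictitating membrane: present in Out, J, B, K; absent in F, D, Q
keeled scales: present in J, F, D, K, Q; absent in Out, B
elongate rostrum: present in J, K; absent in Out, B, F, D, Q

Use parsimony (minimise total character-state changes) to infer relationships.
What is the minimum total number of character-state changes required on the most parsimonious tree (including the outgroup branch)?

Character polarity is set by the outgroup: the derived state is whichever differs from the outgroup's state, so for book lungs, nictitating membrane the derived state is 'absent', and for the remaining characters it is 'present'.
book lungs: derived state 'absent' in Q only — an autapomorphy, so it tells us nothing about relationships among taxa.
stem photosynthetic: derived state 'present' in D and Q only — synapomorphy for {D, Q}.
All ingroup taxa share the derived state 'present' for fruit dehiscent; it defines the ingroup but does not resolve relationships within it.
Only D, F, and Q show the derived state 'absent' for nictitating membrane, supporting them as a clade.
Only D, F, J, K, and Q show the derived state 'present' for keeled scales, supporting them as a clade.
elongate rostrum: derived state 'present' in J and K only — synapomorphy for {J, K}.
Most parsimonious ingroup topology: (((J,K),(F,(D,Q))),B).
Changes per character on this tree: book lungs: 1; stem photosynthetic: 1; fruit dehiscent: 1; nictitating membrane: 1; keeled scales: 1; elongate rostrum: 1.
Total = 6.

6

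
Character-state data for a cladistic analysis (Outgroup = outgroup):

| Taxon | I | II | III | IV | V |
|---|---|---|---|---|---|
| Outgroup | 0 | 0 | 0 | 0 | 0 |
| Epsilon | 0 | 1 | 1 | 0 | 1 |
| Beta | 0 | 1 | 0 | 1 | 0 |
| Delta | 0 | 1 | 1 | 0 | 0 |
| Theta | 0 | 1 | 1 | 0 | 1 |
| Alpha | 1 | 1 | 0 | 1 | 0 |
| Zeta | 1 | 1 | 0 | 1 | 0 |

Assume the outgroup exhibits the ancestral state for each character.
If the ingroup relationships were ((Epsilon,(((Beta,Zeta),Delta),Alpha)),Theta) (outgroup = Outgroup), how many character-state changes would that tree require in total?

10

Map each character onto ((Epsilon,(((Beta,Zeta),Delta),Alpha)),Theta) (rooted by Outgroup) and count the minimum state changes it requires (Fitch parsimony):
I: 2; II: 1; III: 3; IV: 2; V: 2.
Total tree length = 10.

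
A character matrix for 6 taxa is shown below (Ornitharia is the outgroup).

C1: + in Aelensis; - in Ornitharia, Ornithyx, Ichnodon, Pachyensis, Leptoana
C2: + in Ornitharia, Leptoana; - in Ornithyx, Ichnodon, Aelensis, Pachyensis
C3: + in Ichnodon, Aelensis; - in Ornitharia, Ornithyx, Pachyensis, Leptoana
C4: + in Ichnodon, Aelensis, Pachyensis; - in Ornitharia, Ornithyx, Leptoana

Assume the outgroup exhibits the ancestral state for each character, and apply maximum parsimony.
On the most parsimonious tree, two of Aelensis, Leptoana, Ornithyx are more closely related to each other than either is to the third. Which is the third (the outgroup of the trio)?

Leptoana

Character polarity is set by the outgroup: the derived state is whichever differs from the outgroup's state, so for C2 the derived state is '-', and for the remaining characters it is '+'.
C1 (derived state '+') is unique to Aelensis (autapomorphy; uninformative for grouping).
C2: derived state '-' in Aelensis, Ichnodon, Ornithyx, and Pachyensis only — synapomorphy for {Aelensis, Ichnodon, Ornithyx, Pachyensis}.
Only Aelensis and Ichnodon show the derived state '+' for C3, supporting them as a clade.
C4: derived state '+' in Aelensis, Ichnodon, and Pachyensis only — synapomorphy for {Aelensis, Ichnodon, Pachyensis}.
Most parsimonious ingroup topology: ((Ornithyx,((Ichnodon,Aelensis),Pachyensis)),Leptoana).
Ornithyx and Aelensis share a more recent common ancestor with each other than either does with Leptoana, so Leptoana is the least closely related of the three.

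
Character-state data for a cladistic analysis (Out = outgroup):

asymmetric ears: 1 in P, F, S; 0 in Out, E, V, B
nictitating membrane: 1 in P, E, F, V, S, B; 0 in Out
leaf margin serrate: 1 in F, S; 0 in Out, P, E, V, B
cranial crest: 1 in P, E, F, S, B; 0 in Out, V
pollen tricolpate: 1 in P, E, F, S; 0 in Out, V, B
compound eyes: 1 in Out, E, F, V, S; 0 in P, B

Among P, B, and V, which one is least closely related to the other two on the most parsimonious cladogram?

Character polarity is set by the outgroup: the derived state is whichever differs from the outgroup's state, so for compound eyes the derived state is '0', and for the remaining characters it is '1'.
Only F, P, and S show the derived state '1' for asymmetric ears, supporting them as a clade.
nictitating membrane (derived state '1') is shared by all ingroup taxa — unites the whole ingroup.
Only F and S show the derived state '1' for leaf margin serrate, supporting them as a clade.
cranial crest: derived state '1' in B, E, F, P, and S only — synapomorphy for {B, E, F, P, S}.
pollen tricolpate (derived state '1') is shared by E, F, P, and S — a synapomorphy uniting that clade.
compound eyes groups B and P, which is incompatible with the clades supported by the remaining characters; treating it as convergent (homoplasy) costs fewer steps than any alternative tree.
Most parsimonious ingroup topology: ((((P,(F,S)),E),B),V).
B and P share a more recent common ancestor with each other than either does with V, so V is the least closely related of the three.

V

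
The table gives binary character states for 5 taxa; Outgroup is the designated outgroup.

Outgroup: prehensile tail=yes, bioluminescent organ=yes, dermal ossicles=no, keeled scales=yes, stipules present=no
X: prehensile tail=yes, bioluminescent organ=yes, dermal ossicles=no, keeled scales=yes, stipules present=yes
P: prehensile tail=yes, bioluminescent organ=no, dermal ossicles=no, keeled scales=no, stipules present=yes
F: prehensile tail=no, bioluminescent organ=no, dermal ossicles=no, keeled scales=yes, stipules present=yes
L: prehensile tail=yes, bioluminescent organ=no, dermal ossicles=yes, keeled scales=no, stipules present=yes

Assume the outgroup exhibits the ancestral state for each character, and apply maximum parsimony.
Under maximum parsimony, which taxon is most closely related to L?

Character polarity is set by the outgroup: the derived state is whichever differs from the outgroup's state, so for prehensile tail, bioluminescent organ, keeled scales the derived state is 'no', and for the remaining characters it is 'yes'.
prehensile tail (derived state 'no') is unique to F (autapomorphy; uninformative for grouping).
bioluminescent organ (derived state 'no') is shared by F, L, and P — a synapomorphy uniting that clade.
dermal ossicles: derived state 'yes' in L only — an autapomorphy, so it tells us nothing about relationships among taxa.
Only L and P show the derived state 'no' for keeled scales, supporting them as a clade.
All ingroup taxa share the derived state 'yes' for stipules present; it defines the ingroup but does not resolve relationships within it.
Most parsimonious ingroup topology: (X,((P,L),F)).
L and P form a cherry on this tree, so they are sister taxa.

P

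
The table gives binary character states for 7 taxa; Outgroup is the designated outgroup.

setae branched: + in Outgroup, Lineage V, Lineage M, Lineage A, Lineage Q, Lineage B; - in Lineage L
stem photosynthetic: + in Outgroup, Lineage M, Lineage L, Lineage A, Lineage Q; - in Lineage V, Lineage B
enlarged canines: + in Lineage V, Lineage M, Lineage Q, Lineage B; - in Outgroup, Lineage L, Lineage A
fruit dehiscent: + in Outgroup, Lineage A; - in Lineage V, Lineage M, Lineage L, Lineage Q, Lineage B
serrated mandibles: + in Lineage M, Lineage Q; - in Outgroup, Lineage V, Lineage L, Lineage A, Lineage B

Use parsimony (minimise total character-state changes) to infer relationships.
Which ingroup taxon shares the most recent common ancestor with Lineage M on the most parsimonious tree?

Character polarity is set by the outgroup: the derived state is whichever differs from the outgroup's state, so for setae branched, stem photosynthetic, fruit dehiscent the derived state is '-', and for the remaining characters it is '+'.
setae branched (derived state '-') is unique to Lineage L (autapomorphy; uninformative for grouping).
stem photosynthetic (derived state '-') is shared by Lineage B and Lineage V — a synapomorphy uniting that clade.
enlarged canines: derived state '+' in Lineage B, Lineage M, Lineage Q, and Lineage V only — synapomorphy for {Lineage B, Lineage M, Lineage Q, Lineage V}.
fruit dehiscent (derived state '-') is shared by Lineage B, Lineage L, Lineage M, Lineage Q, and Lineage V — a synapomorphy uniting that clade.
serrated mandibles: derived state '+' in Lineage M and Lineage Q only — synapomorphy for {Lineage M, Lineage Q}.
Most parsimonious ingroup topology: ((((Lineage V,Lineage B),(Lineage M,Lineage Q)),Lineage L),Lineage A).
Lineage M and Lineage Q form a cherry on this tree, so they are sister taxa.

Lineage Q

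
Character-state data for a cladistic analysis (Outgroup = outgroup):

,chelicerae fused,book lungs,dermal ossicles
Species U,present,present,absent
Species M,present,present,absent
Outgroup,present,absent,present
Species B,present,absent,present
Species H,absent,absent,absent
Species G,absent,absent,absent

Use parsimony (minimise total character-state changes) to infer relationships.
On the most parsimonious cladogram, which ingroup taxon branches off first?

Character polarity is set by the outgroup: the derived state is whichever differs from the outgroup's state, so for chelicerae fused, dermal ossicles the derived state is 'absent', and for the remaining characters it is 'present'.
chelicerae fused (derived state 'absent') is shared by Species G and Species H — a synapomorphy uniting that clade.
book lungs: derived state 'present' in Species M and Species U only — synapomorphy for {Species M, Species U}.
dermal ossicles (derived state 'absent') is shared by Species G, Species H, Species M, and Species U — a synapomorphy uniting that clade.
Most parsimonious ingroup topology: (((Species H,Species G),(Species M,Species U)),Species B).
Species B is sister to the clade containing all other ingroup taxa, so it is the earliest-diverging (most basal) ingroup lineage.

Species B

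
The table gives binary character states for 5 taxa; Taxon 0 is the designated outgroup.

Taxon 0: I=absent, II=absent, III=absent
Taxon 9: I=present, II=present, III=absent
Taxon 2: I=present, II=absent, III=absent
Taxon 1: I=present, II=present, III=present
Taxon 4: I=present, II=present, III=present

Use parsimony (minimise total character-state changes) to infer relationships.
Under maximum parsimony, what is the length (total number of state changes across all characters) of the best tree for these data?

3

The outgroup has state 'absent' for every character, so 'present' is the derived state throughout.
All ingroup taxa share the derived state 'present' for I; it defines the ingroup but does not resolve relationships within it.
II: derived state 'present' in Taxon 1, Taxon 4, and Taxon 9 only — synapomorphy for {Taxon 1, Taxon 4, Taxon 9}.
III (derived state 'present') is shared by Taxon 1 and Taxon 4 — a synapomorphy uniting that clade.
Most parsimonious ingroup topology: ((Taxon 9,(Taxon 1,Taxon 4)),Taxon 2).
Changes per character on this tree: I: 1; II: 1; III: 1.
Total = 3.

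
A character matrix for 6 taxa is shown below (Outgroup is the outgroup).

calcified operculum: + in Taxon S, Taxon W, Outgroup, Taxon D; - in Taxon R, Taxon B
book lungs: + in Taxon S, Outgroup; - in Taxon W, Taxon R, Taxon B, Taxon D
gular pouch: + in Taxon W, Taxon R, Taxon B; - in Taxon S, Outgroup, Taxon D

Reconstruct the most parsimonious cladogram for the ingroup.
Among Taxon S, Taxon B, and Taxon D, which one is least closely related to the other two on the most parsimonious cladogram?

Taxon S

Character polarity is set by the outgroup: the derived state is whichever differs from the outgroup's state, so for calcified operculum, book lungs the derived state is '-', and for the remaining characters it is '+'.
calcified operculum (derived state '-') is shared by Taxon B and Taxon R — a synapomorphy uniting that clade.
book lungs (derived state '-') is shared by Taxon B, Taxon D, Taxon R, and Taxon W — a synapomorphy uniting that clade.
Only Taxon B, Taxon R, and Taxon W show the derived state '+' for gular pouch, supporting them as a clade.
Most parsimonious ingroup topology: ((Taxon D,(Taxon W,(Taxon B,Taxon R))),Taxon S).
Taxon B and Taxon D share a more recent common ancestor with each other than either does with Taxon S, so Taxon S is the least closely related of the three.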